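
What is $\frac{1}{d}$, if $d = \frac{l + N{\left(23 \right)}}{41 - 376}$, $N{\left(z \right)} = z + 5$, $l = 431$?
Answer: $- \frac{335}{459} \approx -0.72985$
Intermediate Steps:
$N{\left(z \right)} = 5 + z$
$d = - \frac{459}{335}$ ($d = \frac{431 + \left(5 + 23\right)}{41 - 376} = \frac{431 + 28}{-335} = 459 \left(- \frac{1}{335}\right) = - \frac{459}{335} \approx -1.3701$)
$\frac{1}{d} = \frac{1}{- \frac{459}{335}} = - \frac{335}{459}$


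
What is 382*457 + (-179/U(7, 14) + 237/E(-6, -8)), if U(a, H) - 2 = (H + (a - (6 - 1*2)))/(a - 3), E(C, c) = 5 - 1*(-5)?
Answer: 8728453/50 ≈ 1.7457e+5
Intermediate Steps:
E(C, c) = 10 (E(C, c) = 5 + 5 = 10)
U(a, H) = 2 + (-4 + H + a)/(-3 + a) (U(a, H) = 2 + (H + (a - (6 - 1*2)))/(a - 3) = 2 + (H + (a - (6 - 2)))/(-3 + a) = 2 + (H + (a - 1*4))/(-3 + a) = 2 + (H + (a - 4))/(-3 + a) = 2 + (H + (-4 + a))/(-3 + a) = 2 + (-4 + H + a)/(-3 + a))
382*457 + (-179/U(7, 14) + 237/E(-6, -8)) = 382*457 + (-179*(-3 + 7)/(-10 + 14 + 3*7) + 237/10) = 174574 + (-179*4/(-10 + 14 + 21) + 237*(⅒)) = 174574 + (-179/((¼)*25) + 237/10) = 174574 + (-179/25/4 + 237/10) = 174574 + (-179*4/25 + 237/10) = 174574 + (-716/25 + 237/10) = 174574 - 247/50 = 8728453/50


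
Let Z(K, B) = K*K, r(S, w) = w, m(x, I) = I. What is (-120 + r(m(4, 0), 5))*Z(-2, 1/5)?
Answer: -460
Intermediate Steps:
Z(K, B) = K²
(-120 + r(m(4, 0), 5))*Z(-2, 1/5) = (-120 + 5)*(-2)² = -115*4 = -460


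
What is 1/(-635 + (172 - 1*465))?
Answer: -1/928 ≈ -0.0010776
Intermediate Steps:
1/(-635 + (172 - 1*465)) = 1/(-635 + (172 - 465)) = 1/(-635 - 293) = 1/(-928) = -1/928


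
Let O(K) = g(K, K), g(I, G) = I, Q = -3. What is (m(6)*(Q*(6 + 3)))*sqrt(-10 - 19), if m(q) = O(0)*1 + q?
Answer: -162*I*sqrt(29) ≈ -872.4*I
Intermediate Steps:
O(K) = K
m(q) = q (m(q) = 0*1 + q = 0 + q = q)
(m(6)*(Q*(6 + 3)))*sqrt(-10 - 19) = (6*(-3*(6 + 3)))*sqrt(-10 - 19) = (6*(-3*9))*sqrt(-29) = (6*(-27))*(I*sqrt(29)) = -162*I*sqrt(29)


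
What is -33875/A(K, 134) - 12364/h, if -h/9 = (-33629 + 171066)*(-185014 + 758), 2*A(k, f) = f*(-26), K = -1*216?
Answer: 965066256304739/49627909171152 ≈ 19.446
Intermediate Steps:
K = -216
A(k, f) = -13*f (A(k, f) = (f*(-26))/2 = (-26*f)/2 = -13*f)
h = 227912326848 (h = -9*(-33629 + 171066)*(-185014 + 758) = -1236933*(-184256) = -9*(-25323591872) = 227912326848)
-33875/A(K, 134) - 12364/h = -33875/((-13*134)) - 12364/227912326848 = -33875/(-1742) - 12364*1/227912326848 = -33875*(-1/1742) - 3091/56978081712 = 33875/1742 - 3091/56978081712 = 965066256304739/49627909171152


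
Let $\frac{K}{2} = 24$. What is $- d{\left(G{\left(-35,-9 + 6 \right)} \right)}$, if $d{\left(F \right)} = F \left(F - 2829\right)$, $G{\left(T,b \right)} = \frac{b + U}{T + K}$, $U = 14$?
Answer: $\frac{404426}{169} \approx 2393.1$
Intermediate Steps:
$K = 48$ ($K = 2 \cdot 24 = 48$)
$G{\left(T,b \right)} = \frac{14 + b}{48 + T}$ ($G{\left(T,b \right)} = \frac{b + 14}{T + 48} = \frac{14 + b}{48 + T}$)
$d{\left(F \right)} = F \left(-2829 + F\right)$
$- d{\left(G{\left(-35,-9 + 6 \right)} \right)} = - \frac{14 + \left(-9 + 6\right)}{48 - 35} \left(-2829 + \frac{14 + \left(-9 + 6\right)}{48 - 35}\right) = - \frac{14 - 3}{13} \left(-2829 + \frac{14 - 3}{13}\right) = - \frac{1}{13} \cdot 11 \left(-2829 + \frac{1}{13} \cdot 11\right) = - \frac{11 \left(-2829 + \frac{11}{13}\right)}{13} = - \frac{11 \left(-36766\right)}{13 \cdot 13} = \left(-1\right) \left(- \frac{404426}{169}\right) = \frac{404426}{169}$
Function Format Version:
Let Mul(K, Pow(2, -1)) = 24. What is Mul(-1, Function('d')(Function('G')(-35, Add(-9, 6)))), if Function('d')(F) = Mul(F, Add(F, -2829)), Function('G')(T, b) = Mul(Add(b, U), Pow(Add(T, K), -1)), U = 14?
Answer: Rational(404426, 169) ≈ 2393.1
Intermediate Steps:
K = 48 (K = Mul(2, 24) = 48)
Function('G')(T, b) = Mul(Pow(Add(48, T), -1), Add(14, b)) (Function('G')(T, b) = Mul(Add(b, 14), Pow(Add(T, 48), -1)) = Mul(Add(14, b), Pow(Add(48, T), -1)) = Mul(Pow(Add(48, T), -1), Add(14, b)))
Function('d')(F) = Mul(F, Add(-2829, F))
Mul(-1, Function('d')(Function('G')(-35, Add(-9, 6)))) = Mul(-1, Mul(Mul(Pow(Add(48, -35), -1), Add(14, Add(-9, 6))), Add(-2829, Mul(Pow(Add(48, -35), -1), Add(14, Add(-9, 6)))))) = Mul(-1, Mul(Mul(Pow(13, -1), Add(14, -3)), Add(-2829, Mul(Pow(13, -1), Add(14, -3))))) = Mul(-1, Mul(Mul(Rational(1, 13), 11), Add(-2829, Mul(Rational(1, 13), 11)))) = Mul(-1, Mul(Rational(11, 13), Add(-2829, Rational(11, 13)))) = Mul(-1, Mul(Rational(11, 13), Rational(-36766, 13))) = Mul(-1, Rational(-404426, 169)) = Rational(404426, 169)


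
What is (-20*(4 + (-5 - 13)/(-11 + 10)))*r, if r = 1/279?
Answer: -440/279 ≈ -1.5771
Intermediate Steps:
r = 1/279 ≈ 0.0035842
(-20*(4 + (-5 - 13)/(-11 + 10)))*r = -20*(4 + (-5 - 13)/(-11 + 10))*(1/279) = -20*(4 - 18/(-1))*(1/279) = -20*(4 - 18*(-1))*(1/279) = -20*(4 + 18)*(1/279) = -20*22*(1/279) = -440*1/279 = -440/279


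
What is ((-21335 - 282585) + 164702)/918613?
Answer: -139218/918613 ≈ -0.15155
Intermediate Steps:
((-21335 - 282585) + 164702)/918613 = (-303920 + 164702)*(1/918613) = -139218*1/918613 = -139218/918613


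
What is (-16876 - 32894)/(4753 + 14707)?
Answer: -711/278 ≈ -2.5576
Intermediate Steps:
(-16876 - 32894)/(4753 + 14707) = -49770/19460 = -49770*1/19460 = -711/278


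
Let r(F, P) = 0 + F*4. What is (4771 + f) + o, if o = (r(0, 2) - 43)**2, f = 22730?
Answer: 29350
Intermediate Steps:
r(F, P) = 4*F (r(F, P) = 0 + 4*F = 4*F)
o = 1849 (o = (4*0 - 43)**2 = (0 - 43)**2 = (-43)**2 = 1849)
(4771 + f) + o = (4771 + 22730) + 1849 = 27501 + 1849 = 29350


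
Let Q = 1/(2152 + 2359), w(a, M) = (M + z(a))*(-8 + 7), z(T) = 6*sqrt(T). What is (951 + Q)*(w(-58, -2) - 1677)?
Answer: -7185686350/4511 - 25739772*I*sqrt(58)/4511 ≈ -1.5929e+6 - 43456.0*I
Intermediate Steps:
w(a, M) = -M - 6*sqrt(a) (w(a, M) = (M + 6*sqrt(a))*(-8 + 7) = (M + 6*sqrt(a))*(-1) = -M - 6*sqrt(a))
Q = 1/4511 ≈ 0.00022168
(951 + Q)*(w(-58, -2) - 1677) = (951 + 1/4511)*((-1*(-2) - 6*I*sqrt(58)) - 1677) = 4289962*((2 - 6*I*sqrt(58)) - 1677)/4511 = 4289962*(-1675 - 6*I*sqrt(58))/4511 = -7185686350/4511 - 25739772*I*sqrt(58)/4511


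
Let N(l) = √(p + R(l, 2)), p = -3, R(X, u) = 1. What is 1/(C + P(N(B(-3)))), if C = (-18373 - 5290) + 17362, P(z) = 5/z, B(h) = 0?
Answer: -12602/79405227 + 5*I*√2/79405227 ≈ -0.0001587 + 8.905e-8*I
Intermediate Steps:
N(l) = I*√2 (N(l) = √(-3 + 1) = √(-2) = I*√2)
C = -6301 (C = -23663 + 17362 = -6301)
1/(C + P(N(B(-3)))) = 1/(-6301 + 5/((I*√2))) = 1/(-6301 + 5*(-I*√2/2)) = 1/(-6301 - 5*I*√2/2)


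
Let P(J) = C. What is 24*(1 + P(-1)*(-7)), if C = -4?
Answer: 696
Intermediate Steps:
P(J) = -4
24*(1 + P(-1)*(-7)) = 24*(1 - 4*(-7)) = 24*(1 + 28) = 24*29 = 696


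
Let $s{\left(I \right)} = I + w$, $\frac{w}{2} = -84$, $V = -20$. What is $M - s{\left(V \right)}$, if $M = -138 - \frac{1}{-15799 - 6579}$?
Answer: $\frac{1118901}{22378} \approx 50.0$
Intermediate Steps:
$w = -168$ ($w = 2 \left(-84\right) = -168$)
$M = - \frac{3088163}{22378}$ ($M = -138 - \frac{1}{-22378} = -138 - - \frac{1}{22378} = -138 + \frac{1}{22378} = - \frac{3088163}{22378} \approx -138.0$)
$s{\left(I \right)} = -168 + I$ ($s{\left(I \right)} = I - 168 = -168 + I$)
$M - s{\left(V \right)} = - \frac{3088163}{22378} - \left(-168 - 20\right) = - \frac{3088163}{22378} - -188 = - \frac{3088163}{22378} + 188 = \frac{1118901}{22378}$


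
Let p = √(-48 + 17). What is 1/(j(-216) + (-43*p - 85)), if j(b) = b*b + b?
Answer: I/(43*√31 + 46355*I) ≈ 2.1572e-5 + 1.1142e-7*I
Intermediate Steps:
p = I*√31 (p = √(-31) = I*√31 ≈ 5.5678*I)
j(b) = b + b² (j(b) = b² + b = b + b²)
1/(j(-216) + (-43*p - 85)) = 1/(-216*(1 - 216) + (-43*I*√31 - 85)) = 1/(-216*(-215) + (-43*I*√31 - 85)) = 1/(46440 + (-85 - 43*I*√31)) = 1/(46355 - 43*I*√31)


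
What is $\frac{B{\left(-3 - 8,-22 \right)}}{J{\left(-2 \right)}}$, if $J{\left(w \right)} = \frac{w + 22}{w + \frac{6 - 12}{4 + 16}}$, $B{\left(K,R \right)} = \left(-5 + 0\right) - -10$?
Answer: $- \frac{23}{40} \approx -0.575$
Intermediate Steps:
$B{\left(K,R \right)} = 5$ ($B{\left(K,R \right)} = -5 + 10 = 5$)
$J{\left(w \right)} = \frac{22 + w}{- \frac{3}{10} + w}$ ($J{\left(w \right)} = \frac{22 + w}{w - \frac{6}{20}} = \frac{22 + w}{w - \frac{3}{10}} = \frac{22 + w}{- \frac{3}{10} + w}$)
$\frac{B{\left(-3 - 8,-22 \right)}}{J{\left(-2 \right)}} = \frac{5}{10 \frac{1}{-3 + 10 \left(-2\right)} \left(22 - 2\right)} = \frac{5}{10 \frac{1}{-3 - 20} \cdot 20} = \frac{5}{10 \frac{1}{-23} \cdot 20} = \frac{5}{10 \left(- \frac{1}{23}\right) 20} = \frac{5}{- \frac{200}{23}} = 5 \left(- \frac{23}{200}\right) = - \frac{23}{40}$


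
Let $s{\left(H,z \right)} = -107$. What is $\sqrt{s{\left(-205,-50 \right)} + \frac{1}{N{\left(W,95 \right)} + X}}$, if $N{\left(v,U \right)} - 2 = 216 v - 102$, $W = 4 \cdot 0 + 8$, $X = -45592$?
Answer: $\frac{i \sqrt{51703301659}}{21982} \approx 10.344 i$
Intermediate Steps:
$W = 8$ ($W = 0 + 8 = 8$)
$N{\left(v,U \right)} = -100 + 216 v$ ($N{\left(v,U \right)} = 2 + \left(216 v - 102\right) = 2 + \left(-102 + 216 v\right) = -100 + 216 v$)
$\sqrt{s{\left(-205,-50 \right)} + \frac{1}{N{\left(W,95 \right)} + X}} = \sqrt{-107 + \frac{1}{\left(-100 + 216 \cdot 8\right) - 45592}} = \sqrt{-107 + \frac{1}{\left(-100 + 1728\right) - 45592}} = \sqrt{-107 + \frac{1}{1628 - 45592}} = \sqrt{-107 + \frac{1}{-43964}} = \sqrt{-107 - \frac{1}{43964}} = \sqrt{- \frac{4704149}{43964}} = \frac{i \sqrt{51703301659}}{21982}$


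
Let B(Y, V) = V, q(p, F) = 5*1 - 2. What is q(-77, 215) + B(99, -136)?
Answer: -133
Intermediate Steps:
q(p, F) = 3 (q(p, F) = 5 - 2 = 3)
q(-77, 215) + B(99, -136) = 3 - 136 = -133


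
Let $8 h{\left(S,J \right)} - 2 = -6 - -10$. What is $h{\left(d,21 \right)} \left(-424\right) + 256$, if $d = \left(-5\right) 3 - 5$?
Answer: $-62$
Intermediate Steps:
$d = -20$ ($d = -15 - 5 = -20$)
$h{\left(S,J \right)} = \frac{3}{4}$ ($h{\left(S,J \right)} = \frac{1}{4} + \frac{-6 - -10}{8} = \frac{1}{4} + \frac{-6 + 10}{8} = \frac{1}{4} + \frac{1}{8} \cdot 4 = \frac{1}{4} + \frac{1}{2} = \frac{3}{4}$)
$h{\left(d,21 \right)} \left(-424\right) + 256 = \frac{3}{4} \left(-424\right) + 256 = -318 + 256 = -62$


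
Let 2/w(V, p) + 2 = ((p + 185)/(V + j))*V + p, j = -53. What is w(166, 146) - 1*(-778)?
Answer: 27703915/35609 ≈ 778.00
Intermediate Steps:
w(V, p) = 2/(-2 + p + V*(185 + p)/(-53 + V)) (w(V, p) = 2/(-2 + (((p + 185)/(V - 53))*V + p)) = 2/(-2 + (((185 + p)/(-53 + V))*V + p)) = 2/(-2 + (V*(185 + p)/(-53 + V) + p)) = 2/(-2 + (p + V*(185 + p)/(-53 + V))) = 2/(-2 + p + V*(185 + p)/(-53 + V)))
w(166, 146) - 1*(-778) = 2*(-53 + 166)/(106 - 53*146 + 183*166 + 2*166*146) - 1*(-778) = 2*113/(106 - 7738 + 30378 + 48472) + 778 = 2*113/71218 + 778 = 2*(1/71218)*113 + 778 = 113/35609 + 778 = 27703915/35609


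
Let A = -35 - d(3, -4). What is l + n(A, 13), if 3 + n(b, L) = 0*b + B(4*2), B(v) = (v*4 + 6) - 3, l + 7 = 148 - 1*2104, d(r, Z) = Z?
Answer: -1931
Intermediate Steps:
A = -31 (A = -35 - 1*(-4) = -35 + 4 = -31)
l = -1963 (l = -7 + (148 - 1*2104) = -7 + (148 - 2104) = -7 - 1956 = -1963)
B(v) = 3 + 4*v (B(v) = (4*v + 6) - 3 = (6 + 4*v) - 3 = 3 + 4*v)
n(b, L) = 32 (n(b, L) = -3 + (0*b + (3 + 4*(4*2))) = -3 + (0 + (3 + 4*8)) = -3 + (0 + (3 + 32)) = -3 + (0 + 35) = -3 + 35 = 32)
l + n(A, 13) = -1963 + 32 = -1931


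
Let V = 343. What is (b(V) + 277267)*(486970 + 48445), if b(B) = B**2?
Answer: 211443950140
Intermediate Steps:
(b(V) + 277267)*(486970 + 48445) = (343**2 + 277267)*(486970 + 48445) = (117649 + 277267)*535415 = 394916*535415 = 211443950140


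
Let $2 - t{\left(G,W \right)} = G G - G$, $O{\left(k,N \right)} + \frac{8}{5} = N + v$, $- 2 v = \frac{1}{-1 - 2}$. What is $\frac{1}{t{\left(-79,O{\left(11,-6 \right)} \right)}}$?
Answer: $- \frac{1}{6318} \approx -0.00015828$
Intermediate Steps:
$v = \frac{1}{6}$ ($v = - \frac{1}{2 \left(-1 - 2\right)} = - \frac{1}{2 \left(-3\right)} = \left(- \frac{1}{2}\right) \left(- \frac{1}{3}\right) = \frac{1}{6} \approx 0.16667$)
$O{\left(k,N \right)} = - \frac{43}{30} + N$ ($O{\left(k,N \right)} = - \frac{8}{5} + \left(N + \frac{1}{6}\right) = - \frac{8}{5} + \left(\frac{1}{6} + N\right) = - \frac{43}{30} + N$)
$t{\left(G,W \right)} = 2 + G - G^{2}$ ($t{\left(G,W \right)} = 2 - \left(G G - G\right) = 2 - \left(G^{2} - G\right) = 2 + G - G^{2}$)
$\frac{1}{t{\left(-79,O{\left(11,-6 \right)} \right)}} = \frac{1}{2 - 79 - \left(-79\right)^{2}} = \frac{1}{2 - 79 - 6241} = \frac{1}{-6318} = - \frac{1}{6318}$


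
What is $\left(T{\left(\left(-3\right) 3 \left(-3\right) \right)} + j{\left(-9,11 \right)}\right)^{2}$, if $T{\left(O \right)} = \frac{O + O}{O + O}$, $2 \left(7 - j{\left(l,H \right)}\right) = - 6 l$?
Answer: $361$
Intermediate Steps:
$j{\left(l,H \right)} = 7 + 3 l$ ($j{\left(l,H \right)} = 7 - \frac{\left(-6\right) l}{2} = 7 + 3 l$)
$T{\left(O \right)} = 1$ ($T{\left(O \right)} = \frac{2 O}{2 O} = 2 O \frac{1}{2 O} = 1$)
$\left(T{\left(\left(-3\right) 3 \left(-3\right) \right)} + j{\left(-9,11 \right)}\right)^{2} = \left(1 + \left(7 + 3 \left(-9\right)\right)\right)^{2} = \left(1 + \left(7 - 27\right)\right)^{2} = \left(1 - 20\right)^{2} = \left(-19\right)^{2} = 361$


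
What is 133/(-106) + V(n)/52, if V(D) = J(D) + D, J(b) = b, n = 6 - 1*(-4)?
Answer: -1199/1378 ≈ -0.87010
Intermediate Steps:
n = 10 (n = 6 + 4 = 10)
V(D) = 2*D (V(D) = D + D = 2*D)
133/(-106) + V(n)/52 = 133/(-106) + (2*10)/52 = 133*(-1/106) + 20*(1/52) = -133/106 + 5/13 = -1199/1378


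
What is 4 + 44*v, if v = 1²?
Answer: 48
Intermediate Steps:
v = 1
4 + 44*v = 4 + 44*1 = 4 + 44 = 48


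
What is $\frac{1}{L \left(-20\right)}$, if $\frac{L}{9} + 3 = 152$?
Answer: $- \frac{1}{26820} \approx -3.7286 \cdot 10^{-5}$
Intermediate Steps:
$L = 1341$ ($L = -27 + 9 \cdot 152 = -27 + 1368 = 1341$)
$\frac{1}{L \left(-20\right)} = \frac{1}{1341 \left(-20\right)} = \frac{1}{-26820} = - \frac{1}{26820}$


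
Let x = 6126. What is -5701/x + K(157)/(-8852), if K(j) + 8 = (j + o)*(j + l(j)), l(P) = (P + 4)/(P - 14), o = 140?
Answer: -1098870299/176238894 ≈ -6.2351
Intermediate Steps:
l(P) = (4 + P)/(-14 + P)
K(j) = -8 + (140 + j)*(j + (4 + j)/(-14 + j)) (K(j) = -8 + (j + 140)*(j + (4 + j)/(-14 + j)) = -8 + (140 + j)*(j + (4 + j)/(-14 + j)))
-5701/x + K(157)/(-8852) = -5701/6126 + ((672 + 157³ - 1824*157 + 127*157²)/(-14 + 157))/(-8852) = -5701*1/6126 + ((672 + 3869893 - 286368 + 127*24649)/143)*(-1/8852) = -5701/6126 + ((672 + 3869893 - 286368 + 3130423)/143)*(-1/8852) = -5701/6126 + ((1/143)*6714620)*(-1/8852) = -5701/6126 + (610420/13)*(-1/8852) = -5701/6126 - 152605/28769 = -1098870299/176238894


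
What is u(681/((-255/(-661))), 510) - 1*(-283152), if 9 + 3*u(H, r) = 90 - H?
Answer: 72060598/255 ≈ 2.8259e+5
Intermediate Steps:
u(H, r) = 27 - H/3 (u(H, r) = -3 + (90 - H)/3 = -3 + (30 - H/3) = 27 - H/3)
u(681/((-255/(-661))), 510) - 1*(-283152) = (27 - 227/((-255/(-661)))) - 1*(-283152) = (27 - 227/((-255*(-1/661)))) + 283152 = (27 - 227/255/661) + 283152 = (27 - 227*661/255) + 283152 = (27 - ⅓*150047/85) + 283152 = (27 - 150047/255) + 283152 = -143162/255 + 283152 = 72060598/255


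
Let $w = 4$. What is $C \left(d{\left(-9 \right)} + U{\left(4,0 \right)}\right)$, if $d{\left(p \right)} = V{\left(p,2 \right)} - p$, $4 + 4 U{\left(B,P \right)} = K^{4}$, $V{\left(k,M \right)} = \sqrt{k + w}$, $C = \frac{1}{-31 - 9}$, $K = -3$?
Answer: $- \frac{113}{160} - \frac{i \sqrt{5}}{40} \approx -0.70625 - 0.055902 i$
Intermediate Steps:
$C = - \frac{1}{40}$ ($C = \frac{1}{-31 - 9} = \frac{1}{-40} = - \frac{1}{40} \approx -0.025$)
$V{\left(k,M \right)} = \sqrt{4 + k}$ ($V{\left(k,M \right)} = \sqrt{k + 4} = \sqrt{4 + k}$)
$U{\left(B,P \right)} = \frac{77}{4}$ ($U{\left(B,P \right)} = -1 + \frac{\left(-3\right)^{4}}{4} = -1 + \frac{1}{4} \cdot 81 = -1 + \frac{81}{4} = \frac{77}{4}$)
$d{\left(p \right)} = \sqrt{4 + p} - p$
$C \left(d{\left(-9 \right)} + U{\left(4,0 \right)}\right) = - \frac{\left(\sqrt{4 - 9} - -9\right) + \frac{77}{4}}{40} = - \frac{\left(\sqrt{-5} + 9\right) + \frac{77}{4}}{40} = - \frac{\left(i \sqrt{5} + 9\right) + \frac{77}{4}}{40} = - \frac{\left(9 + i \sqrt{5}\right) + \frac{77}{4}}{40} = - \frac{\frac{113}{4} + i \sqrt{5}}{40} = - \frac{113}{160} - \frac{i \sqrt{5}}{40}$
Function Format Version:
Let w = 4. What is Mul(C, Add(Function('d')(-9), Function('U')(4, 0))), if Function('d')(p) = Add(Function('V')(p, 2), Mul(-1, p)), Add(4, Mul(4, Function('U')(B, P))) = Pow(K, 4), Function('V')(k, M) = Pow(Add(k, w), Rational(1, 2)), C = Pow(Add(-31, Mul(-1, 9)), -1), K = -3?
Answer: Add(Rational(-113, 160), Mul(Rational(-1, 40), I, Pow(5, Rational(1, 2)))) ≈ Add(-0.70625, Mul(-0.055902, I))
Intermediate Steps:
C = Rational(-1, 40) (C = Pow(Add(-31, -9), -1) = Pow(-40, -1) = Rational(-1, 40) ≈ -0.025000)
Function('V')(k, M) = Pow(Add(4, k), Rational(1, 2)) (Function('V')(k, M) = Pow(Add(k, 4), Rational(1, 2)) = Pow(Add(4, k), Rational(1, 2)))
Function('U')(B, P) = Rational(77, 4) (Function('U')(B, P) = Add(-1, Mul(Rational(1, 4), Pow(-3, 4))) = Add(-1, Mul(Rational(1, 4), 81)) = Add(-1, Rational(81, 4)) = Rational(77, 4))
Function('d')(p) = Add(Pow(Add(4, p), Rational(1, 2)), Mul(-1, p))
Mul(C, Add(Function('d')(-9), Function('U')(4, 0))) = Mul(Rational(-1, 40), Add(Add(Pow(Add(4, -9), Rational(1, 2)), Mul(-1, -9)), Rational(77, 4))) = Mul(Rational(-1, 40), Add(Add(Pow(-5, Rational(1, 2)), 9), Rational(77, 4))) = Mul(Rational(-1, 40), Add(Add(Mul(I, Pow(5, Rational(1, 2))), 9), Rational(77, 4))) = Mul(Rational(-1, 40), Add(Add(9, Mul(I, Pow(5, Rational(1, 2)))), Rational(77, 4))) = Mul(Rational(-1, 40), Add(Rational(113, 4), Mul(I, Pow(5, Rational(1, 2))))) = Add(Rational(-113, 160), Mul(Rational(-1, 40), I, Pow(5, Rational(1, 2))))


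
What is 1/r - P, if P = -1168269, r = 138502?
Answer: 161807593039/138502 ≈ 1.1683e+6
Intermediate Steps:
1/r - P = 1/138502 - 1*(-1168269) = 1/138502 + 1168269 = 161807593039/138502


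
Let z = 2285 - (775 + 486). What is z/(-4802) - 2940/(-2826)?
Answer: 935338/1130871 ≈ 0.82710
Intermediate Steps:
z = 1024 (z = 2285 - 1*1261 = 2285 - 1261 = 1024)
z/(-4802) - 2940/(-2826) = 1024/(-4802) - 2940/(-2826) = 1024*(-1/4802) - 2940*(-1/2826) = -512/2401 + 490/471 = 935338/1130871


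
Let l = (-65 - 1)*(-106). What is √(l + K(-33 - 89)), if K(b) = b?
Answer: √6874 ≈ 82.910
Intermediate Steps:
l = 6996 (l = -66*(-106) = 6996)
√(l + K(-33 - 89)) = √(6996 + (-33 - 89)) = √(6996 - 122) = √6874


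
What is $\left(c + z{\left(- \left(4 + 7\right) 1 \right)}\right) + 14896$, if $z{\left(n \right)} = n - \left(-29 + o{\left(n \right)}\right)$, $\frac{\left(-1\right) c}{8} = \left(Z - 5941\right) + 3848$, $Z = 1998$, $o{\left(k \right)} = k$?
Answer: $15685$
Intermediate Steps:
$c = 760$ ($c = - 8 \left(\left(1998 - 5941\right) + 3848\right) = - 8 \left(-3943 + 3848\right) = \left(-8\right) \left(-95\right) = 760$)
$z{\left(n \right)} = 29$ ($z{\left(n \right)} = n - \left(-29 + n\right) = 29$)
$\left(c + z{\left(- \left(4 + 7\right) 1 \right)}\right) + 14896 = \left(760 + 29\right) + 14896 = 789 + 14896 = 15685$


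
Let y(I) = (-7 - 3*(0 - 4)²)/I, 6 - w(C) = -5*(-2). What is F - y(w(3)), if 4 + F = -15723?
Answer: -62963/4 ≈ -15741.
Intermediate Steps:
F = -15727 (F = -4 - 15723 = -15727)
w(C) = -4 (w(C) = 6 - (-5)*(-2) = 6 - 1*10 = 6 - 10 = -4)
y(I) = -55/I (y(I) = (-7 - 3*(-4)²)/I = (-7 - 3*16)/I = (-7 - 48)/I = -55/I)
F - y(w(3)) = -15727 - (-55)/(-4) = -15727 - (-55)*(-1)/4 = -15727 - 1*55/4 = -15727 - 55/4 = -62963/4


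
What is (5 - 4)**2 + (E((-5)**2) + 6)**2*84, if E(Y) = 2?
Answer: 5377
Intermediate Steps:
(5 - 4)**2 + (E((-5)**2) + 6)**2*84 = (5 - 4)**2 + (2 + 6)**2*84 = 1**2 + 8**2*84 = 1 + 64*84 = 1 + 5376 = 5377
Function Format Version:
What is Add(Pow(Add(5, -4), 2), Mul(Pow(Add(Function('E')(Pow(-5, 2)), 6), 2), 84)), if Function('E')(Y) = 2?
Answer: 5377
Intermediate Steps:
Add(Pow(Add(5, -4), 2), Mul(Pow(Add(Function('E')(Pow(-5, 2)), 6), 2), 84)) = Add(Pow(Add(5, -4), 2), Mul(Pow(Add(2, 6), 2), 84)) = Add(Pow(1, 2), Mul(Pow(8, 2), 84)) = Add(1, Mul(64, 84)) = Add(1, 5376) = 5377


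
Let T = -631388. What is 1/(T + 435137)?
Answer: -1/196251 ≈ -5.0955e-6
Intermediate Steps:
1/(T + 435137) = 1/(-631388 + 435137) = 1/(-196251) = -1/196251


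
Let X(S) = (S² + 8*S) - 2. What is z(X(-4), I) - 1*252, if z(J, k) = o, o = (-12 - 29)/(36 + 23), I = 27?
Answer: -14909/59 ≈ -252.69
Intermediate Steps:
o = -41/59 ≈ -0.69491
X(S) = -2 + S² + 8*S
z(J, k) = -41/59
z(X(-4), I) - 1*252 = -41/59 - 1*252 = -41/59 - 252 = -14909/59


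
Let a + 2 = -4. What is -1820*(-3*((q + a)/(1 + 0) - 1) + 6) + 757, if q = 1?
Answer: -42923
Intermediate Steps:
a = -6 (a = -2 - 4 = -6)
-1820*(-3*((q + a)/(1 + 0) - 1) + 6) + 757 = -1820*(-3*((1 - 6)/(1 + 0) - 1) + 6) + 757 = -1820*(-3*(-5/1 - 1) + 6) + 757 = -1820*(-3*(-5*1 - 1) + 6) + 757 = -1820*(-3*(-5 - 1) + 6) + 757 = -1820*(-3*(-6) + 6) + 757 = -1820*(18 + 6) + 757 = -1820*24 + 757 = -182*240 + 757 = -43680 + 757 = -42923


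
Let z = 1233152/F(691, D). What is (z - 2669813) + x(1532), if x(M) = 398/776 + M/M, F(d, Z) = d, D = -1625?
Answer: -715319355211/268108 ≈ -2.6680e+6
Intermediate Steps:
x(M) = 587/388 (x(M) = 398*(1/776) + 1 = 199/388 + 1 = 587/388)
z = 1233152/691 ≈ 1784.6
(z - 2669813) + x(1532) = (1233152/691 - 2669813) + 587/388 = -1843607631/691 + 587/388 = -715319355211/268108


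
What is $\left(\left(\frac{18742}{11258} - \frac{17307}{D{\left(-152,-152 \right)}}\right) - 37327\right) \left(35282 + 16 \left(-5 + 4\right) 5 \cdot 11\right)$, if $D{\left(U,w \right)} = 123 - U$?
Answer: $- \frac{1991053829677006}{1547975} \approx -1.2862 \cdot 10^{9}$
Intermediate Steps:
$\left(\left(\frac{18742}{11258} - \frac{17307}{D{\left(-152,-152 \right)}}\right) - 37327\right) \left(35282 + 16 \left(-5 + 4\right) 5 \cdot 11\right) = \left(\left(\frac{18742}{11258} - \frac{17307}{123 - -152}\right) - 37327\right) \left(35282 + 16 \left(-5 + 4\right) 5 \cdot 11\right) = \left(\left(18742 \cdot \frac{1}{11258} - \frac{17307}{123 + 152}\right) - 37327\right) \left(35282 + 16 \left(\left(-1\right) 5\right) 11\right) = \left(\left(\frac{9371}{5629} - \frac{17307}{275}\right) - 37327\right) \left(35282 + 16 \left(-5\right) 11\right) = \left(\left(\frac{9371}{5629} - \frac{17307}{275}\right) - 37327\right) \left(35282 - 880\right) = \left(- \frac{94844078}{1547975} - 37327\right) 34402 = \left(- \frac{57876106903}{1547975}\right) 34402 = - \frac{1991053829677006}{1547975}$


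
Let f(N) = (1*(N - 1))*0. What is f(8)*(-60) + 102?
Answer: 102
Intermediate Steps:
f(N) = 0 (f(N) = (1*(-1 + N))*0 = (-1 + N)*0 = 0)
f(8)*(-60) + 102 = 0*(-60) + 102 = 0 + 102 = 102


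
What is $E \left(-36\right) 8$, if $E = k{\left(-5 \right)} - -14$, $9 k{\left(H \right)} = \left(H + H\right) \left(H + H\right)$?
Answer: $-7232$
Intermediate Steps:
$k{\left(H \right)} = \frac{4 H^{2}}{9}$ ($k{\left(H \right)} = \frac{\left(H + H\right) \left(H + H\right)}{9} = \frac{2 H 2 H}{9} = \frac{4 H^{2}}{9}$)
$E = \frac{226}{9}$ ($E = \frac{4 \left(-5\right)^{2}}{9} - -14 = \frac{4}{9} \cdot 25 + 14 = \frac{100}{9} + 14 = \frac{226}{9} \approx 25.111$)
$E \left(-36\right) 8 = \frac{226}{9} \left(-36\right) 8 = \left(-904\right) 8 = -7232$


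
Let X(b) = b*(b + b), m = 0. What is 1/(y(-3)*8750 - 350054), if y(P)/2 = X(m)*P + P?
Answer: -1/402554 ≈ -2.4841e-6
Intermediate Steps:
X(b) = 2*b**2 (X(b) = b*(2*b) = 2*b**2)
y(P) = 2*P (y(P) = 2*((2*0**2)*P + P) = 2*((2*0)*P + P) = 2*(0*P + P) = 2*(0 + P) = 2*P)
1/(y(-3)*8750 - 350054) = 1/((2*(-3))*8750 - 350054) = 1/(-6*8750 - 350054) = 1/(-52500 - 350054) = 1/(-402554) = -1/402554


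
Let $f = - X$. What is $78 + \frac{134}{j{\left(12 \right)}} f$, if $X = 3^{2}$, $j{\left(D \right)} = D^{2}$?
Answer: $\frac{557}{8} \approx 69.625$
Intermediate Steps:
$X = 9$
$f = -9$ ($f = \left(-1\right) 9 = -9$)
$78 + \frac{134}{j{\left(12 \right)}} f = 78 + \frac{134}{12^{2}} \left(-9\right) = 78 + \frac{134}{144} \left(-9\right) = 78 + 134 \cdot \frac{1}{144} \left(-9\right) = 78 + \frac{67}{72} \left(-9\right) = 78 - \frac{67}{8} = \frac{557}{8}$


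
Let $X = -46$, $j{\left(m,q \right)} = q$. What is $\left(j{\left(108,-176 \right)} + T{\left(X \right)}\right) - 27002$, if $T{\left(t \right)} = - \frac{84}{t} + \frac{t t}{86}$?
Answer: $- \frac{26852902}{989} \approx -27152.0$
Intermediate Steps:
$T{\left(t \right)} = - \frac{84}{t} + \frac{t^{2}}{86}$ ($T{\left(t \right)} = - \frac{84}{t} + t^{2} \cdot \frac{1}{86} = - \frac{84}{t} + \frac{t^{2}}{86}$)
$\left(j{\left(108,-176 \right)} + T{\left(X \right)}\right) - 27002 = \left(-176 + \frac{-7224 + \left(-46\right)^{3}}{86 \left(-46\right)}\right) - 27002 = \left(-176 + \frac{1}{86} \left(- \frac{1}{46}\right) \left(-7224 - 97336\right)\right) - 27002 = \left(-176 + \frac{1}{86} \left(- \frac{1}{46}\right) \left(-104560\right)\right) - 27002 = \left(-176 + \frac{26140}{989}\right) - 27002 = - \frac{147924}{989} - 27002 = - \frac{26852902}{989}$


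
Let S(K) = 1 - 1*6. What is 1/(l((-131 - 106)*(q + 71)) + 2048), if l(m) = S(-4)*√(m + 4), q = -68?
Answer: 2048/4211979 + 5*I*√707/4211979 ≈ 0.00048623 + 3.1564e-5*I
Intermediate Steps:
S(K) = -5 (S(K) = 1 - 6 = -5)
l(m) = -5*√(4 + m) (l(m) = -5*√(m + 4) = -5*√(4 + m))
1/(l((-131 - 106)*(q + 71)) + 2048) = 1/(-5*√(4 + (-131 - 106)*(-68 + 71)) + 2048) = 1/(-5*√(4 - 237*3) + 2048) = 1/(-5*√(4 - 711) + 2048) = 1/(-5*I*√707 + 2048) = 1/(2048 - 5*I*√707)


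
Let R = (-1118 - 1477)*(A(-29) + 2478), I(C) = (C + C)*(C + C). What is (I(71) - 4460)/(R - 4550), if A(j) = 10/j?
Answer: -227708/93293945 ≈ -0.0024408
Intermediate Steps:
I(C) = 4*C² (I(C) = (2*C)*(2*C) = 4*C²)
R = -186455940/29 (R = (-1118 - 1477)*(10/(-29) + 2478) = -2595*(10*(-1/29) + 2478) = -2595*(-10/29 + 2478) = -2595*71852/29 = -186455940/29 ≈ -6.4295e+6)
(I(71) - 4460)/(R - 4550) = (4*71² - 4460)/(-186455940/29 - 4550) = (4*5041 - 4460)/(-186587890/29) = (20164 - 4460)*(-29/186587890) = 15704*(-29/186587890) = -227708/93293945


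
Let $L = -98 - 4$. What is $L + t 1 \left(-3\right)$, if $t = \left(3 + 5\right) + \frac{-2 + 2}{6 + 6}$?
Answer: $-126$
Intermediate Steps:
$t = 8$ ($t = 8 + \frac{0}{12} = 8 + 0 \cdot \frac{1}{12} = 8 + 0 = 8$)
$L = -102$ ($L = -98 - 4 = -102$)
$L + t 1 \left(-3\right) = -102 + 8 \cdot 1 \left(-3\right) = -102 + 8 \left(-3\right) = -102 - 24 = -126$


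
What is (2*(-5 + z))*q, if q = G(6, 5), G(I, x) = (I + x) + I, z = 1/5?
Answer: -816/5 ≈ -163.20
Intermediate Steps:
z = 1/5 ≈ 0.20000
G(I, x) = x + 2*I
q = 17 (q = 5 + 2*6 = 5 + 12 = 17)
(2*(-5 + z))*q = (2*(-5 + 1/5))*17 = (2*(-24/5))*17 = -48/5*17 = -816/5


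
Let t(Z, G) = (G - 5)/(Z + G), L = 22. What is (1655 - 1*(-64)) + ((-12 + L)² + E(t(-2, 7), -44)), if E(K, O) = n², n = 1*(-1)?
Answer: 1820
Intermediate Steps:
n = -1
t(Z, G) = (-5 + G)/(G + Z)
E(K, O) = 1 (E(K, O) = (-1)² = 1)
(1655 - 1*(-64)) + ((-12 + L)² + E(t(-2, 7), -44)) = (1655 - 1*(-64)) + ((-12 + 22)² + 1) = (1655 + 64) + (10² + 1) = 1719 + (100 + 1) = 1719 + 101 = 1820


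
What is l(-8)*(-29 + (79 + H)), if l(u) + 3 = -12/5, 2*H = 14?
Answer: -1539/5 ≈ -307.80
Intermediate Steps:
H = 7 (H = (1/2)*14 = 7)
l(u) = -27/5 (l(u) = -3 - 12/5 = -27/5)
l(-8)*(-29 + (79 + H)) = -27*(-29 + (79 + 7))/5 = -27*(-29 + 86)/5 = -27/5*57 = -1539/5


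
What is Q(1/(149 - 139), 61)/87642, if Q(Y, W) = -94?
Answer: -47/43821 ≈ -0.0010725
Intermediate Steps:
Q(1/(149 - 139), 61)/87642 = -94/87642 = -94*1/87642 = -47/43821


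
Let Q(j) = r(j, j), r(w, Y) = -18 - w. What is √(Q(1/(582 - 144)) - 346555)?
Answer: 5*I*√2659518042/438 ≈ 588.7*I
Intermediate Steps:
Q(j) = -18 - j
√(Q(1/(582 - 144)) - 346555) = √((-18 - 1/(582 - 144)) - 346555) = √((-18 - 1/438) - 346555) = √(-7885/438 - 346555) = √(-151798975/438) = 5*I*√2659518042/438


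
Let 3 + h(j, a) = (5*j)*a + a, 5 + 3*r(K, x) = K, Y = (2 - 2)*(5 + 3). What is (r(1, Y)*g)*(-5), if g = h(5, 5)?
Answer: 2540/3 ≈ 846.67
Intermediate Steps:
Y = 0 (Y = 0*8 = 0)
r(K, x) = -5/3 + K/3
h(j, a) = -3 + a + 5*a*j (h(j, a) = -3 + ((5*j)*a + a) = -3 + (5*a*j + a) = -3 + (a + 5*a*j) = -3 + a + 5*a*j)
g = 127 (g = -3 + 5 + 5*5*5 = -3 + 5 + 125 = 127)
(r(1, Y)*g)*(-5) = ((-5/3 + (⅓)*1)*127)*(-5) = ((-5/3 + ⅓)*127)*(-5) = -4/3*127*(-5) = -508/3*(-5) = 2540/3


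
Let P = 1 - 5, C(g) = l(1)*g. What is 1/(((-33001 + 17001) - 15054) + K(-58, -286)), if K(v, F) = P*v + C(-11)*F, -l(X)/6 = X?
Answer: -1/49698 ≈ -2.0122e-5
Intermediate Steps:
l(X) = -6*X
C(g) = -6*g (C(g) = (-6*1)*g = -6*g)
P = -4 (P = 1 - 1*5 = 1 - 5 = -4)
K(v, F) = -4*v + 66*F (K(v, F) = -4*v + (-6*(-11))*F = -4*v + 66*F)
1/(((-33001 + 17001) - 15054) + K(-58, -286)) = 1/(((-33001 + 17001) - 15054) + (-4*(-58) + 66*(-286))) = 1/((-16000 - 15054) + (232 - 18876)) = 1/(-31054 - 18644) = 1/(-49698) = -1/49698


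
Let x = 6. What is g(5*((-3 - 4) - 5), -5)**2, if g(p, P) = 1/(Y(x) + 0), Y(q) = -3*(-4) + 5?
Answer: 1/289 ≈ 0.0034602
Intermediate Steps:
Y(q) = 17 (Y(q) = 12 + 5 = 17)
g(p, P) = 1/17 (g(p, P) = 1/(17 + 0) = 1/17)
g(5*((-3 - 4) - 5), -5)**2 = (1/17)**2 = 1/289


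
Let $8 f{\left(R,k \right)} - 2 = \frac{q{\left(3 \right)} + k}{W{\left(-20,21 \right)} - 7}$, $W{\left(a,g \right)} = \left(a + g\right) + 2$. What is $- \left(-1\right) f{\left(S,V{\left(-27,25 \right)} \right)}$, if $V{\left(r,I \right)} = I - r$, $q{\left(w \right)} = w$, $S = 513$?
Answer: $- \frac{47}{32} \approx -1.4688$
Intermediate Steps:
$W{\left(a,g \right)} = 2 + a + g$
$f{\left(R,k \right)} = \frac{5}{32} - \frac{k}{32}$ ($f{\left(R,k \right)} = \frac{1}{4} + \frac{\left(3 + k\right) \frac{1}{\left(2 - 20 + 21\right) - 7}}{8} = \frac{1}{4} + \frac{\left(3 + k\right) \frac{1}{3 - 7}}{8} = \frac{1}{4} + \frac{\left(3 + k\right) \frac{1}{-4}}{8} = \frac{1}{4} + \frac{\left(3 + k\right) \left(- \frac{1}{4}\right)}{8} = \frac{1}{4} + \frac{- \frac{3}{4} - \frac{k}{4}}{8} = \frac{1}{4} - \left(\frac{3}{32} + \frac{k}{32}\right) = \frac{5}{32} - \frac{k}{32}$)
$- \left(-1\right) f{\left(S,V{\left(-27,25 \right)} \right)} = - \left(-1\right) \left(\frac{5}{32} - \frac{25 - -27}{32}\right) = - \left(-1\right) \left(\frac{5}{32} - \frac{25 + 27}{32}\right) = - \left(-1\right) \left(\frac{5}{32} - \frac{13}{8}\right) = - \frac{\left(-1\right) \left(-47\right)}{32} = \left(-1\right) \frac{47}{32} = - \frac{47}{32}$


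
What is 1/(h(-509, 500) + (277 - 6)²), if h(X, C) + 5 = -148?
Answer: 1/73288 ≈ 1.3645e-5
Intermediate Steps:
h(X, C) = -153 (h(X, C) = -5 - 148 = -153)
1/(h(-509, 500) + (277 - 6)²) = 1/(-153 + (277 - 6)²) = 1/(-153 + 271²) = 1/(-153 + 73441) = 1/73288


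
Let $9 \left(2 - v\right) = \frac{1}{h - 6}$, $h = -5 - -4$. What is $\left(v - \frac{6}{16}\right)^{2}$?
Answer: $\frac{683929}{254016} \approx 2.6925$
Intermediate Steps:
$h = -1$ ($h = -5 + 4 = -1$)
$v = \frac{127}{63}$ ($v = 2 - \frac{1}{9 \left(-1 - 6\right)} = 2 - \frac{1}{9 \left(-7\right)} = 2 - - \frac{1}{63} = 2 + \frac{1}{63} = \frac{127}{63} \approx 2.0159$)
$\left(v - \frac{6}{16}\right)^{2} = \left(\frac{127}{63} - \frac{6}{16}\right)^{2} = \left(\frac{127}{63} - \frac{3}{8}\right)^{2} = \left(\frac{827}{504}\right)^{2} = \frac{683929}{254016}$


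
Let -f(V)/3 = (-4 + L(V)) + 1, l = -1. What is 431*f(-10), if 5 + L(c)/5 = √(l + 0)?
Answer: 36204 - 6465*I ≈ 36204.0 - 6465.0*I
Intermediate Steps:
L(c) = -25 + 5*I (L(c) = -25 + 5*√(-1 + 0) = -25 + 5*√(-1) = -25 + 5*I)
f(V) = 84 - 15*I (f(V) = -3*((-4 + (-25 + 5*I)) + 1) = -3*((-29 + 5*I) + 1) = -3*(-28 + 5*I) = 84 - 15*I)
431*f(-10) = 431*(84 - 15*I) = 36204 - 6465*I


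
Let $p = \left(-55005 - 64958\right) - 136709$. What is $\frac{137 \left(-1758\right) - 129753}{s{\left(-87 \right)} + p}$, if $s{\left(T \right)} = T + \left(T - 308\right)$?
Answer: $\frac{123533}{85718} \approx 1.4412$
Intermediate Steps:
$p = -256672$ ($p = -119963 - 136709 = -256672$)
$s{\left(T \right)} = -308 + 2 T$ ($s{\left(T \right)} = T + \left(T - 308\right) = T + \left(-308 + T\right) = -308 + 2 T$)
$\frac{137 \left(-1758\right) - 129753}{s{\left(-87 \right)} + p} = \frac{137 \left(-1758\right) - 129753}{\left(-308 + 2 \left(-87\right)\right) - 256672} = \frac{-240846 - 129753}{\left(-308 - 174\right) - 256672} = - \frac{370599}{-482 - 256672} = - \frac{370599}{-257154} = \left(-370599\right) \left(- \frac{1}{257154}\right) = \frac{123533}{85718}$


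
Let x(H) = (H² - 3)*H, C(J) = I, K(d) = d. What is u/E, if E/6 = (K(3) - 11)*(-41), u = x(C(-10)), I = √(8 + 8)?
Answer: 13/492 ≈ 0.026423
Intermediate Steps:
I = 4 (I = √16 = 4)
C(J) = 4
x(H) = H*(-3 + H²) (x(H) = (-3 + H²)*H = H*(-3 + H²))
u = 52 (u = 4*(-3 + 4²) = 4*(-3 + 16) = 4*13 = 52)
E = 1968 (E = 6*((3 - 11)*(-41)) = 6*(-8*(-41)) = 6*328 = 1968)
u/E = 52/1968 = 52*(1/1968) = 13/492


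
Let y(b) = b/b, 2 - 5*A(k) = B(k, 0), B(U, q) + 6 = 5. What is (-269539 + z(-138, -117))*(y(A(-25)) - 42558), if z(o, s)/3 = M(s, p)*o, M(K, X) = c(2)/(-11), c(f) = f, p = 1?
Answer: 126143246257/11 ≈ 1.1468e+10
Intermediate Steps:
B(U, q) = -1 (B(U, q) = -6 + 5 = -1)
A(k) = 3/5 (A(k) = 2/5 - 1/5*(-1) = 2/5 + 1/5 = 3/5)
M(K, X) = -2/11 (M(K, X) = 2/(-11) = 2*(-1/11) = -2/11)
y(b) = 1
z(o, s) = -6*o/11 (z(o, s) = 3*(-2*o/11) = -6*o/11)
(-269539 + z(-138, -117))*(y(A(-25)) - 42558) = (-269539 - 6/11*(-138))*(1 - 42558) = (-269539 + 828/11)*(-42557) = -2964101/11*(-42557) = 126143246257/11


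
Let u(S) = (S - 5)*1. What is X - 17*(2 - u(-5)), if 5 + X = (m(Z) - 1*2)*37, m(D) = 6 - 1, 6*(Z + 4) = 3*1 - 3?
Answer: -98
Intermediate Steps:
Z = -4 (Z = -4 + (3*1 - 3)/6 = -4 + (3 - 3)/6 = -4 + (1/6)*0 = -4 + 0 = -4)
m(D) = 5
u(S) = -5 + S (u(S) = (-5 + S)*1 = -5 + S)
X = 106 (X = -5 + (5 - 1*2)*37 = -5 + (5 - 2)*37 = -5 + 3*37 = -5 + 111 = 106)
X - 17*(2 - u(-5)) = 106 - 17*(2 - (-5 - 5)) = 106 - 17*(2 - 1*(-10)) = 106 - 17*(2 + 10) = 106 - 17*12 = 106 - 204 = -98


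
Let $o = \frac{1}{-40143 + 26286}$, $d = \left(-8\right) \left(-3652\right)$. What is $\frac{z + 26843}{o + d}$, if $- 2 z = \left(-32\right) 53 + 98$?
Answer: $\frac{383035194}{404846111} \approx 0.94613$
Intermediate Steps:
$d = 29216$
$z = 799$ ($z = - \frac{\left(-32\right) 53 + 98}{2} = - \frac{-1696 + 98}{2} = \left(- \frac{1}{2}\right) \left(-1598\right) = 799$)
$o = - \frac{1}{13857}$ ($o = \frac{1}{-13857} = - \frac{1}{13857} \approx -7.2166 \cdot 10^{-5}$)
$\frac{z + 26843}{o + d} = \frac{799 + 26843}{- \frac{1}{13857} + 29216} = \frac{27642}{\frac{404846111}{13857}} = 27642 \cdot \frac{13857}{404846111} = \frac{383035194}{404846111}$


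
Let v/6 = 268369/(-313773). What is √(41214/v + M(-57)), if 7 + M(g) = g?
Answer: I*√583026916592257/268369 ≈ 89.973*I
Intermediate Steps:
M(g) = -7 + g
v = -536738/104591 (v = 6*(268369/(-313773)) = 6*(268369*(-1/313773)) = 6*(-268369/313773) = -536738/104591 ≈ -5.1318)
√(41214/v + M(-57)) = √(41214/(-536738/104591) + (-7 - 57)) = √(41214*(-104591/536738) - 64) = √(-2155306737/268369 - 64) = √(-2172482353/268369) = I*√583026916592257/268369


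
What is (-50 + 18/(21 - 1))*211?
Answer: -103601/10 ≈ -10360.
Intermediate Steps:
(-50 + 18/(21 - 1))*211 = (-50 + 18/20)*211 = (-50 + (1/20)*18)*211 = (-50 + 9/10)*211 = -491/10*211 = -103601/10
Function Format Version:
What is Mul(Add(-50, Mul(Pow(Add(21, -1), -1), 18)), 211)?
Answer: Rational(-103601, 10) ≈ -10360.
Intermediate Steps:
Mul(Add(-50, Mul(Pow(Add(21, -1), -1), 18)), 211) = Mul(Add(-50, Mul(Pow(20, -1), 18)), 211) = Mul(Add(-50, Mul(Rational(1, 20), 18)), 211) = Mul(Add(-50, Rational(9, 10)), 211) = Mul(Rational(-491, 10), 211) = Rational(-103601, 10)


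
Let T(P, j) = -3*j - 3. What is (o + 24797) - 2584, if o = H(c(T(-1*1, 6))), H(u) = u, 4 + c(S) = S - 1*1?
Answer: 22187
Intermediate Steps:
T(P, j) = -3 - 3*j
c(S) = -5 + S (c(S) = -4 + (S - 1*1) = -4 + (S - 1) = -4 + (-1 + S) = -5 + S)
o = -26 (o = -5 + (-3 - 3*6) = -5 + (-3 - 18) = -5 - 21 = -26)
(o + 24797) - 2584 = (-26 + 24797) - 2584 = 24771 - 2584 = 22187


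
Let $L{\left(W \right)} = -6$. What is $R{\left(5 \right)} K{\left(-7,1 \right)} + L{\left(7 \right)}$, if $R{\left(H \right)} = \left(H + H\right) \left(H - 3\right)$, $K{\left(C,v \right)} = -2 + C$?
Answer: $-186$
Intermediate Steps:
$R{\left(H \right)} = 2 H \left(-3 + H\right)$
$R{\left(5 \right)} K{\left(-7,1 \right)} + L{\left(7 \right)} = 2 \cdot 5 \left(-3 + 5\right) \left(-2 - 7\right) - 6 = 2 \cdot 5 \cdot 2 \left(-9\right) - 6 = 20 \left(-9\right) - 6 = -180 - 6 = -186$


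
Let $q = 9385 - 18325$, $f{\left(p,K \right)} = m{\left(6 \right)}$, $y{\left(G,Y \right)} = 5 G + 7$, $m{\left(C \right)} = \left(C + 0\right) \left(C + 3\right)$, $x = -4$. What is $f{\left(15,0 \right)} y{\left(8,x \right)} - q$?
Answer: $11478$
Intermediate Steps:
$m{\left(C \right)} = C \left(3 + C\right)$
$y{\left(G,Y \right)} = 7 + 5 G$
$f{\left(p,K \right)} = 54$ ($f{\left(p,K \right)} = 6 \left(3 + 6\right) = 6 \cdot 9 = 54$)
$q = -8940$
$f{\left(15,0 \right)} y{\left(8,x \right)} - q = 54 \left(7 + 5 \cdot 8\right) - -8940 = 54 \left(7 + 40\right) + 8940 = 54 \cdot 47 + 8940 = 2538 + 8940 = 11478$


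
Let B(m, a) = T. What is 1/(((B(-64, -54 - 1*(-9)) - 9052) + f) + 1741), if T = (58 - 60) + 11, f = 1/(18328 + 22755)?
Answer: -41083/299988065 ≈ -0.00013695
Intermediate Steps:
f = 1/41083 ≈ 2.4341e-5
T = 9 (T = -2 + 11 = 9)
B(m, a) = 9
1/(((B(-64, -54 - 1*(-9)) - 9052) + f) + 1741) = 1/(((9 - 9052) + 1/41083) + 1741) = 1/((-9043 + 1/41083) + 1741) = 1/(-371513568/41083 + 1741) = 1/(-299988065/41083) = -41083/299988065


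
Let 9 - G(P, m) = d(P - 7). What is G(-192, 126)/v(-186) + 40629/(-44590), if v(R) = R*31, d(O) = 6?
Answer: -19533382/21425495 ≈ -0.91169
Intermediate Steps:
v(R) = 31*R
G(P, m) = 3 (G(P, m) = 9 - 1*6 = 9 - 6 = 3)
G(-192, 126)/v(-186) + 40629/(-44590) = 3/((31*(-186))) + 40629/(-44590) = 3/(-5766) + 40629*(-1/44590) = 3*(-1/5766) - 40629/44590 = -1/1922 - 40629/44590 = -19533382/21425495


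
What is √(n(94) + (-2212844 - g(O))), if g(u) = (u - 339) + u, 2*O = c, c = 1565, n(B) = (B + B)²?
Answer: 11*I*√18006 ≈ 1476.1*I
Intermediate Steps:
n(B) = 4*B² (n(B) = (2*B)² = 4*B²)
O = 1565/2 (O = (½)*1565 = 1565/2 ≈ 782.50)
g(u) = -339 + 2*u (g(u) = (-339 + u) + u = -339 + 2*u)
√(n(94) + (-2212844 - g(O))) = √(4*94² + (-2212844 - (-339 + 2*(1565/2)))) = √(4*8836 + (-2212844 - (-339 + 1565))) = √(35344 + (-2212844 - 1*1226)) = √(35344 + (-2212844 - 1226)) = √(35344 - 2214070) = √(-2178726) = 11*I*√18006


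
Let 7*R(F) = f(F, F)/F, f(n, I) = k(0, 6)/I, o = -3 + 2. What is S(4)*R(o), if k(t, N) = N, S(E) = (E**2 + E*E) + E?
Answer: 216/7 ≈ 30.857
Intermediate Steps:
o = -1
S(E) = E + 2*E**2 (S(E) = (E**2 + E**2) + E = 2*E**2 + E = E + 2*E**2)
f(n, I) = 6/I
R(F) = 6/(7*F**2) (R(F) = ((6/F)/F)/7 = (6/F**2)/7 = 6/(7*F**2))
S(4)*R(o) = (4*(1 + 2*4))*((6/7)/(-1)**2) = (4*(1 + 8))*((6/7)*1) = (4*9)*(6/7) = 36*(6/7) = 216/7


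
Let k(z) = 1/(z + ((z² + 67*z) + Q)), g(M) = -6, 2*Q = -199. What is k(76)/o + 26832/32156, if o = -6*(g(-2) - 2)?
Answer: 3491763527/4184588904 ≈ 0.83443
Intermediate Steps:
Q = -199/2 (Q = (½)*(-199) = -199/2 ≈ -99.500)
k(z) = 1/(-199/2 + z² + 68*z) (k(z) = 1/(z + ((z² + 67*z) - 199/2)) = 1/(z + (-199/2 + z² + 67*z)) = 1/(-199/2 + z² + 68*z))
o = 48 (o = -6*(-6 - 2) = -6*(-8) = 48)
k(76)/o + 26832/32156 = (2/(-199 + 2*76² + 136*76))/48 + 26832/32156 = (2/(-199 + 2*5776 + 10336))*(1/48) + 26832*(1/32156) = (2/(-199 + 11552 + 10336))*(1/48) + 6708/8039 = (2/21689)*(1/48) + 6708/8039 = 1/520536 + 6708/8039 = 3491763527/4184588904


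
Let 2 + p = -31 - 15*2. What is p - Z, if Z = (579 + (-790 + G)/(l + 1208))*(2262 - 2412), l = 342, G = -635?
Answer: 2686122/31 ≈ 86649.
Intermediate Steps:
p = -63 (p = -2 + (-31 - 15*2) = -2 + (-31 - 30) = -2 - 61 = -63)
Z = -2688075/31 (Z = (579 + (-790 - 635)/(342 + 1208))*(2262 - 2412) = (579 - 1425/1550)*(-150) = (579 - 1425*1/1550)*(-150) = (579 - 57/62)*(-150) = (35841/62)*(-150) = -2688075/31 ≈ -86712.)
p - Z = -63 - 1*(-2688075/31) = -63 + 2688075/31 = 2686122/31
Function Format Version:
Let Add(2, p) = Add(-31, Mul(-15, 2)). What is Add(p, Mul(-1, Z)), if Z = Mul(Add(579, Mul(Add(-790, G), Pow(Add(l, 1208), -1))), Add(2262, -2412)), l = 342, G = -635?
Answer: Rational(2686122, 31) ≈ 86649.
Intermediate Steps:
p = -63 (p = Add(-2, Add(-31, Mul(-15, 2))) = Add(-2, Add(-31, -30)) = Add(-2, -61) = -63)
Z = Rational(-2688075, 31) (Z = Mul(Add(579, Mul(Add(-790, -635), Pow(Add(342, 1208), -1))), Add(2262, -2412)) = Mul(Add(579, Mul(-1425, Pow(1550, -1))), -150) = Mul(Add(579, Mul(-1425, Rational(1, 1550))), -150) = Mul(Add(579, Rational(-57, 62)), -150) = Mul(Rational(35841, 62), -150) = Rational(-2688075, 31) ≈ -86712.)
Add(p, Mul(-1, Z)) = Add(-63, Mul(-1, Rational(-2688075, 31))) = Add(-63, Rational(2688075, 31)) = Rational(2686122, 31)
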